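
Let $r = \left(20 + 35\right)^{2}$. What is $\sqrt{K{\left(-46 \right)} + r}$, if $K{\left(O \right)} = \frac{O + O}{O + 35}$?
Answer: $\frac{\sqrt{367037}}{11} \approx 55.076$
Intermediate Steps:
$r = 3025$ ($r = 55^{2} = 3025$)
$K{\left(O \right)} = \frac{2 O}{35 + O}$
$\sqrt{K{\left(-46 \right)} + r} = \sqrt{2 \left(-46\right) \frac{1}{35 - 46} + 3025} = \sqrt{2 \left(-46\right) \frac{1}{-11} + 3025} = \sqrt{2 \left(-46\right) \left(- \frac{1}{11}\right) + 3025} = \sqrt{\frac{92}{11} + 3025} = \sqrt{\frac{33367}{11}} = \frac{\sqrt{367037}}{11}$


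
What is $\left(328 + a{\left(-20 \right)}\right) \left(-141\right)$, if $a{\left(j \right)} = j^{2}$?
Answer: $-102648$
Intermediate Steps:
$\left(328 + a{\left(-20 \right)}\right) \left(-141\right) = \left(328 + \left(-20\right)^{2}\right) \left(-141\right) = \left(328 + 400\right) \left(-141\right) = 728 \left(-141\right) = -102648$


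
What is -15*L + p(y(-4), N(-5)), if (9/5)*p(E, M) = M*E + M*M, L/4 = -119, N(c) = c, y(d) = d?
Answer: 7165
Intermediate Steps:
L = -476 (L = 4*(-119) = -476)
p(E, M) = 5*M²/9 + 5*E*M/9 (p(E, M) = 5*(M*E + M*M)/9 = 5*(E*M + M²)/9 = 5*(M² + E*M)/9 = 5*M²/9 + 5*E*M/9)
-15*L + p(y(-4), N(-5)) = -15*(-476) + (5/9)*(-5)*(-4 - 5) = 7140 + (5/9)*(-5)*(-9) = 7140 + 25 = 7165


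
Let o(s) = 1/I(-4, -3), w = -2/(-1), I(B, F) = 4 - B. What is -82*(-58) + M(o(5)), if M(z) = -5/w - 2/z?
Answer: 9475/2 ≈ 4737.5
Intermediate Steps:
w = 2 (w = -2*(-1) = 2)
o(s) = 1/8 (o(s) = 1/(4 - 1*(-4)) = 1/(4 + 4) = 1/8)
M(z) = -5/2 - 2/z
-82*(-58) + M(o(5)) = -82*(-58) + (-5/2 - 2/1/8) = 4756 + (-5/2 - 2*8) = 4756 + (-5/2 - 16) = 4756 - 37/2 = 9475/2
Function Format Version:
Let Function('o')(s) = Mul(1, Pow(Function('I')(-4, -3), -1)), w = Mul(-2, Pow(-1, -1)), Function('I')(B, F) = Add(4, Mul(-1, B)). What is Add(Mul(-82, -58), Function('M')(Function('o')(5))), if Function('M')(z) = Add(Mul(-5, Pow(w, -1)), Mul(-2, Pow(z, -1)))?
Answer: Rational(9475, 2) ≈ 4737.5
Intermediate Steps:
w = 2 (w = Mul(-2, -1) = 2)
Function('o')(s) = Rational(1, 8) (Function('o')(s) = Mul(1, Pow(Add(4, Mul(-1, -4)), -1)) = Mul(1, Pow(Add(4, 4), -1)) = Mul(1, Pow(8, -1)) = Mul(1, Rational(1, 8)) = Rational(1, 8))
Function('M')(z) = Add(Rational(-5, 2), Mul(-2, Pow(z, -1))) (Function('M')(z) = Add(Mul(-5, Pow(2, -1)), Mul(-2, Pow(z, -1))) = Add(Mul(-5, Rational(1, 2)), Mul(-2, Pow(z, -1))) = Add(Rational(-5, 2), Mul(-2, Pow(z, -1))))
Add(Mul(-82, -58), Function('M')(Function('o')(5))) = Add(Mul(-82, -58), Add(Rational(-5, 2), Mul(-2, Pow(Rational(1, 8), -1)))) = Add(4756, Add(Rational(-5, 2), Mul(-2, 8))) = Add(4756, Add(Rational(-5, 2), -16)) = Add(4756, Rational(-37, 2)) = Rational(9475, 2)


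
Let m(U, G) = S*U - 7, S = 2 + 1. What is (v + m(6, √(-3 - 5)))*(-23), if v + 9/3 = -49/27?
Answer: -3841/27 ≈ -142.26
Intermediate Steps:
S = 3
v = -130/27 (v = -3 - 49/27 = -130/27 ≈ -4.8148)
m(U, G) = -7 + 3*U (m(U, G) = 3*U - 7 = -7 + 3*U)
(v + m(6, √(-3 - 5)))*(-23) = (-130/27 + (-7 + 3*6))*(-23) = (-130/27 + (-7 + 18))*(-23) = (-130/27 + 11)*(-23) = (167/27)*(-23) = -3841/27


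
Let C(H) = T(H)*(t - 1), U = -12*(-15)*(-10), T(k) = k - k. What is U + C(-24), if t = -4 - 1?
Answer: -1800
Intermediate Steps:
T(k) = 0
U = -1800 (U = 180*(-10) = -1800)
t = -5
C(H) = 0 (C(H) = 0*(-5 - 1) = 0*(-6) = 0)
U + C(-24) = -1800 + 0 = -1800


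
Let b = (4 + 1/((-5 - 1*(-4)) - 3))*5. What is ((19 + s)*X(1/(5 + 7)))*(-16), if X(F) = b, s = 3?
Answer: -6600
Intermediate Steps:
b = 75/4 (b = (4 + 1/((-5 + 4) - 3))*5 = (4 + 1/(-1 - 3))*5 = (4 + 1/(-4))*5 = (4 - ¼)*5 = (15/4)*5 = 75/4 ≈ 18.750)
X(F) = 75/4
((19 + s)*X(1/(5 + 7)))*(-16) = ((19 + 3)*(75/4))*(-16) = (22*(75/4))*(-16) = (825/2)*(-16) = -6600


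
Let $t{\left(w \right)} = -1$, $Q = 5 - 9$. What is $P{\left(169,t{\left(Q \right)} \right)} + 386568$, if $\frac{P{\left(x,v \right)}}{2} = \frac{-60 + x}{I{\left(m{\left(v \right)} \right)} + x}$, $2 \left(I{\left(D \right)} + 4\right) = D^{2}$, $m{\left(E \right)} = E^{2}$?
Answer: $\frac{127954444}{331} \approx 3.8657 \cdot 10^{5}$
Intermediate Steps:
$Q = -4$
$I{\left(D \right)} = -4 + \frac{D^{2}}{2}$
$P{\left(x,v \right)} = \frac{2 \left(-60 + x\right)}{-4 + x + \frac{v^{4}}{2}}$ ($P{\left(x,v \right)} = 2 \frac{-60 + x}{\left(-4 + \frac{\left(v^{2}\right)^{2}}{2}\right) + x} = 2 \frac{-60 + x}{\left(-4 + \frac{v^{4}}{2}\right) + x} = 2 \frac{-60 + x}{-4 + x + \frac{v^{4}}{2}} = \frac{2 \left(-60 + x\right)}{-4 + x + \frac{v^{4}}{2}}$)
$P{\left(169,t{\left(Q \right)} \right)} + 386568 = \frac{4 \left(-60 + 169\right)}{-8 + \left(-1\right)^{4} + 2 \cdot 169} + 386568 = 4 \frac{1}{-8 + 1 + 338} \cdot 109 + 386568 = 4 \cdot \frac{1}{331} \cdot 109 + 386568 = \frac{436}{331} + 386568 = \frac{127954444}{331}$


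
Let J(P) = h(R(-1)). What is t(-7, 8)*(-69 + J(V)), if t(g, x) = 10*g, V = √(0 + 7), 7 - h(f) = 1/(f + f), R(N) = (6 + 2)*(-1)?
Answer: 34685/8 ≈ 4335.6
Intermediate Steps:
R(N) = -8 (R(N) = 8*(-1) = -8)
h(f) = 7 - 1/(2*f) (h(f) = 7 - 1/(f + f) = 7 - 1/(2*f))
V = √7 ≈ 2.6458
J(P) = 113/16 (J(P) = 7 - ½/(-8) = 7 - ½*(-⅛) = 7 + 1/16 = 113/16)
t(-7, 8)*(-69 + J(V)) = (10*(-7))*(-69 + 113/16) = -70*(-991/16) = 34685/8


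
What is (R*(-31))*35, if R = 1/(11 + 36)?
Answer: -1085/47 ≈ -23.085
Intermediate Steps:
R = 1/47 ≈ 0.021277
(R*(-31))*35 = ((1/47)*(-31))*35 = -31/47*35 = -1085/47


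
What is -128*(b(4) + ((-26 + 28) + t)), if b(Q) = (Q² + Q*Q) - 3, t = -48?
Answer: 2176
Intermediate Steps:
b(Q) = -3 + 2*Q² (b(Q) = (Q² + Q²) - 3 = 2*Q² - 3 = -3 + 2*Q²)
-128*(b(4) + ((-26 + 28) + t)) = -128*((-3 + 2*4²) + ((-26 + 28) - 48)) = -128*((-3 + 2*16) + (2 - 48)) = -128*((-3 + 32) - 46) = -128*(29 - 46) = -128*(-17) = 2176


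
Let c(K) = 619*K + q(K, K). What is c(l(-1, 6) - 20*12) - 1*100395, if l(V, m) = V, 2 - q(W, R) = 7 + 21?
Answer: -249600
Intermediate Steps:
q(W, R) = -26 (q(W, R) = 2 - (7 + 21) = 2 - 1*28 = 2 - 28 = -26)
c(K) = -26 + 619*K (c(K) = 619*K - 26 = -26 + 619*K)
c(l(-1, 6) - 20*12) - 1*100395 = (-26 + 619*(-1 - 20*12)) - 1*100395 = (-26 + 619*(-1 - 240)) - 100395 = (-26 + 619*(-241)) - 100395 = (-26 - 149179) - 100395 = -149205 - 100395 = -249600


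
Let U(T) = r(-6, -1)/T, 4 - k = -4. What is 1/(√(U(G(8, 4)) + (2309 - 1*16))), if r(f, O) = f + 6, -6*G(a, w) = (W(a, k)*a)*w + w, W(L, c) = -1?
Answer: √2293/2293 ≈ 0.020883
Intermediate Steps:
k = 8 (k = 4 - 1*(-4) = 4 + 4 = 8)
G(a, w) = -w/6 + a*w/6 (G(a, w) = -((-a)*w + w)/6 = -(-a*w + w)/6 = -(w - a*w)/6 = -w/6 + a*w/6)
r(f, O) = 6 + f
U(T) = 0 (U(T) = (6 - 6)/T = 0/T = 0)
1/(√(U(G(8, 4)) + (2309 - 1*16))) = 1/(√(0 + (2309 - 1*16))) = 1/(√(0 + (2309 - 16))) = 1/(√(0 + 2293)) = 1/(√2293) = √2293/2293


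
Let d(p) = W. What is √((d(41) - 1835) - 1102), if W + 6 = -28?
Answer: I*√2971 ≈ 54.507*I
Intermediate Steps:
W = -34 (W = -6 - 28 = -34)
d(p) = -34
√((d(41) - 1835) - 1102) = √((-34 - 1835) - 1102) = √(-1869 - 1102) = √(-2971) = I*√2971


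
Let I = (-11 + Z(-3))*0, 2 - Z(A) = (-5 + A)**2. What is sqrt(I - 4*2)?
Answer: 2*I*sqrt(2) ≈ 2.8284*I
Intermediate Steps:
Z(A) = 2 - (-5 + A)**2
I = 0 (I = (-11 + (2 - (-5 - 3)**2))*0 = (-11 + (2 - 1*(-8)**2))*0 = (-11 + (2 - 1*64))*0 = (-11 + (2 - 64))*0 = (-11 - 62)*0 = -73*0 = 0)
sqrt(I - 4*2) = sqrt(0 - 4*2) = sqrt(0 - 8) = sqrt(-8) = 2*I*sqrt(2)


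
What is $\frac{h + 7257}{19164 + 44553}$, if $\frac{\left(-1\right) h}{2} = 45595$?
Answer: $- \frac{83933}{63717} \approx -1.3173$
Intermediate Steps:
$h = -91190$ ($h = \left(-2\right) 45595 = -91190$)
$\frac{h + 7257}{19164 + 44553} = \frac{-91190 + 7257}{19164 + 44553} = - \frac{83933}{63717}$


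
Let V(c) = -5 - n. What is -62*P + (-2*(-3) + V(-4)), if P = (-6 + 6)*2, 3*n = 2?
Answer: ⅓ ≈ 0.33333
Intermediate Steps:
n = ⅔ (n = (⅓)*2 = ⅔ ≈ 0.66667)
V(c) = -17/3 (V(c) = -5 - 1*⅔ = -5 - ⅔ = -17/3)
P = 0 (P = 0*2 = 0)
-62*P + (-2*(-3) + V(-4)) = -62*0 + (-2*(-3) - 17/3) = 0 + (6 - 17/3) = 0 + ⅓ = ⅓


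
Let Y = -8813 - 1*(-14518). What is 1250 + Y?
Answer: 6955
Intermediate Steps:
Y = 5705 (Y = -8813 + 14518 = 5705)
1250 + Y = 1250 + 5705 = 6955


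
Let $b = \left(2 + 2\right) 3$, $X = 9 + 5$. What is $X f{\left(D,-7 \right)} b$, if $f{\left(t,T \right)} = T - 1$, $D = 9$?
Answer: $-1344$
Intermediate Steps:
$X = 14$
$f{\left(t,T \right)} = -1 + T$ ($f{\left(t,T \right)} = T - 1 = -1 + T$)
$b = 12$ ($b = 4 \cdot 3 = 12$)
$X f{\left(D,-7 \right)} b = 14 \left(-1 - 7\right) 12 = 14 \left(-8\right) 12 = \left(-112\right) 12 = -1344$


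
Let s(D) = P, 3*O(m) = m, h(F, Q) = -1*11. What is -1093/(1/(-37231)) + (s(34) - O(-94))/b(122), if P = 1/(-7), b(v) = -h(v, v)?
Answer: 9400195228/231 ≈ 4.0694e+7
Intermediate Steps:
h(F, Q) = -11
O(m) = m/3
b(v) = 11 (b(v) = -1*(-11) = 11)
P = -⅐ ≈ -0.14286
s(D) = -⅐
-1093/(1/(-37231)) + (s(34) - O(-94))/b(122) = -1093/(1/(-37231)) + (-⅐ - (-94)/3)/11 = -1093/(-1/37231) + (-⅐ - 1*(-94/3))*(1/11) = -1093*(-37231) + (-⅐ + 94/3)*(1/11) = 40693483 + (655/21)*(1/11) = 40693483 + 655/231 = 9400195228/231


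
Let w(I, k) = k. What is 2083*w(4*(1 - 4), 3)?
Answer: 6249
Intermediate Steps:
2083*w(4*(1 - 4), 3) = 2083*3 = 6249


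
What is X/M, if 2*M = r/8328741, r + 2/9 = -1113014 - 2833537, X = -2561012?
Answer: 383940101626056/35518961 ≈ 1.0809e+7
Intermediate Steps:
r = -35518961/9 (r = -2/9 + (-1113014 - 2833537) = -2/9 - 3946551 = -35518961/9 ≈ -3.9466e+6)
M = -35518961/149917338 (M = (-35518961/9/8328741)/2 = (-35518961/9*1/8328741)/2 = (½)*(-35518961/74958669) = -35518961/149917338 ≈ -0.23692)
X/M = -2561012/(-35518961/149917338) = -2561012*(-149917338/35518961) = 383940101626056/35518961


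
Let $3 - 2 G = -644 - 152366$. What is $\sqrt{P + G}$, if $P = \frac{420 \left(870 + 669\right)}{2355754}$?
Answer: $\frac{\sqrt{424580228463649874}}{2355754} \approx 276.6$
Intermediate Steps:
$G = \frac{153013}{2}$ ($G = \frac{3}{2} - \frac{-644 - 152366}{2} = \frac{3}{2} - -76505 = \frac{3}{2} + 76505 = \frac{153013}{2} \approx 76507.0$)
$P = \frac{323190}{1177877}$ ($P = 420 \cdot 1539 \cdot \frac{1}{2355754} = 646380 \cdot \frac{1}{2355754} = \frac{323190}{1177877} \approx 0.27438$)
$\sqrt{P + G} = \sqrt{\frac{323190}{1177877} + \frac{153013}{2}} = \sqrt{\frac{180231139781}{2355754}} = \frac{\sqrt{424580228463649874}}{2355754}$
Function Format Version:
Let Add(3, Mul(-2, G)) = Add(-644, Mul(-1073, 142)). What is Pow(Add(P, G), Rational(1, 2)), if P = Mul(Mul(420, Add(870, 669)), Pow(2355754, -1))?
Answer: Mul(Rational(1, 2355754), Pow(424580228463649874, Rational(1, 2))) ≈ 276.60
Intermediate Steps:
G = Rational(153013, 2) (G = Add(Rational(3, 2), Mul(Rational(-1, 2), Add(-644, Mul(-1073, 142)))) = Add(Rational(3, 2), Mul(Rational(-1, 2), Add(-644, -152366))) = Add(Rational(3, 2), Mul(Rational(-1, 2), -153010)) = Add(Rational(3, 2), 76505) = Rational(153013, 2) ≈ 76507.)
P = Rational(323190, 1177877) (P = Mul(Mul(420, 1539), Rational(1, 2355754)) = Mul(646380, Rational(1, 2355754)) = Rational(323190, 1177877) ≈ 0.27438)
Pow(Add(P, G), Rational(1, 2)) = Pow(Add(Rational(323190, 1177877), Rational(153013, 2)), Rational(1, 2)) = Pow(Rational(180231139781, 2355754), Rational(1, 2)) = Mul(Rational(1, 2355754), Pow(424580228463649874, Rational(1, 2)))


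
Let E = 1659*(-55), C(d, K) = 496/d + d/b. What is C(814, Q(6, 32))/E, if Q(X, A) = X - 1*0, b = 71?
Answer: -116302/878902255 ≈ -0.00013233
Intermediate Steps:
Q(X, A) = X (Q(X, A) = X + 0 = X)
C(d, K) = 496/d + d/71
E = -91245
C(814, Q(6, 32))/E = (496/814 + (1/71)*814)/(-91245) = (496*(1/814) + 814/71)*(-1/91245) = (248/407 + 814/71)*(-1/91245) = (348906/28897)*(-1/91245) = -116302/878902255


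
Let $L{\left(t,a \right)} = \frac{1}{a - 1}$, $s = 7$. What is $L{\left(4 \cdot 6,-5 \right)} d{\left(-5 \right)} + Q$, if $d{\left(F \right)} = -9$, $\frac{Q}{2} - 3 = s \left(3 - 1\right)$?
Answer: $\frac{71}{2} \approx 35.5$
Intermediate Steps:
$Q = 34$ ($Q = 6 + 2 \cdot 7 \left(3 - 1\right) = 6 + 2 \cdot 7 \cdot 2 = 6 + 2 \cdot 14 = 6 + 28 = 34$)
$L{\left(t,a \right)} = \frac{1}{-1 + a}$
$L{\left(4 \cdot 6,-5 \right)} d{\left(-5 \right)} + Q = \frac{1}{-1 - 5} \left(-9\right) + 34 = \frac{1}{-6} \left(-9\right) + 34 = \left(- \frac{1}{6}\right) \left(-9\right) + 34 = \frac{3}{2} + 34 = \frac{71}{2}$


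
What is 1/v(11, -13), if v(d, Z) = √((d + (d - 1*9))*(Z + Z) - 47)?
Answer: -I*√385/385 ≈ -0.050965*I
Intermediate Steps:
v(d, Z) = √(-47 + 2*Z*(-9 + 2*d)) (v(d, Z) = √((d + (d - 9))*(2*Z) - 47) = √((d + (-9 + d))*(2*Z) - 47) = √((-9 + 2*d)*(2*Z) - 47) = √(2*Z*(-9 + 2*d) - 47) = √(-47 + 2*Z*(-9 + 2*d)))
1/v(11, -13) = 1/(√(-47 - 18*(-13) + 4*(-13)*11)) = 1/(√(-47 + 234 - 572)) = 1/(√(-385)) = 1/(I*√385) = -I*√385/385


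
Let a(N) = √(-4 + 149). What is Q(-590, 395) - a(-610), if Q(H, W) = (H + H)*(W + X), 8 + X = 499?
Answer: -1045480 - √145 ≈ -1.0455e+6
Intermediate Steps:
X = 491 (X = -8 + 499 = 491)
Q(H, W) = 2*H*(491 + W) (Q(H, W) = (H + H)*(W + 491) = (2*H)*(491 + W) = 2*H*(491 + W))
a(N) = √145
Q(-590, 395) - a(-610) = 2*(-590)*(491 + 395) - √145 = 2*(-590)*886 - √145 = -1045480 - √145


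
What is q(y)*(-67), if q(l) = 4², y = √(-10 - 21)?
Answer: -1072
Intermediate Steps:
y = I*√31 (y = √(-31) = I*√31 ≈ 5.5678*I)
q(l) = 16
q(y)*(-67) = 16*(-67) = -1072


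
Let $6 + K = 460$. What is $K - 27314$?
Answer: $-26860$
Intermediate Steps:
$K = 454$ ($K = -6 + 460 = 454$)
$K - 27314 = 454 - 27314 = -26860$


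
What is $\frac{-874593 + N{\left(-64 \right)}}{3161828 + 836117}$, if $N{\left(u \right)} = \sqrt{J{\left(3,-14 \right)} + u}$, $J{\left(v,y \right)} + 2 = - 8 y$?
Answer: $- \frac{874593}{3997945} + \frac{\sqrt{46}}{3997945} \approx -0.21876$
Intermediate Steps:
$J{\left(v,y \right)} = -2 - 8 y$
$N{\left(u \right)} = \sqrt{110 + u}$ ($N{\left(u \right)} = \sqrt{\left(-2 - -112\right) + u} = \sqrt{\left(-2 + 112\right) + u} = \sqrt{110 + u}$)
$\frac{-874593 + N{\left(-64 \right)}}{3161828 + 836117} = \frac{-874593 + \sqrt{110 - 64}}{3161828 + 836117} = \frac{-874593 + \sqrt{46}}{3997945} = \left(-874593 + \sqrt{46}\right) \frac{1}{3997945} = - \frac{874593}{3997945} + \frac{\sqrt{46}}{3997945}$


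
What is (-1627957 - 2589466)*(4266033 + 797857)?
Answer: -21356566155470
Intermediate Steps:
(-1627957 - 2589466)*(4266033 + 797857) = -4217423*5063890 = -21356566155470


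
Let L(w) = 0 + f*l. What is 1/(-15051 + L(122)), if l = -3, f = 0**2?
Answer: -1/15051 ≈ -6.6441e-5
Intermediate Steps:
f = 0
L(w) = 0 (L(w) = 0 + 0*(-3) = 0 + 0 = 0)
1/(-15051 + L(122)) = 1/(-15051 + 0) = 1/(-15051) = -1/15051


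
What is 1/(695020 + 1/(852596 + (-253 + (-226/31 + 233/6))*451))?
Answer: 140005715/97306772039486 ≈ 1.4388e-6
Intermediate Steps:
1/(695020 + 1/(852596 + (-253 + (-226/31 + 233/6))*451)) = 1/(695020 + 1/(852596 + (-253 + 5867/186)*451)) = 1/(695020 + 1/(852596 - 41191/186*451)) = 1/(695020 + 1/(852596 - 18577141/186)) = 1/(695020 + 1/(140005715/186)) = 1/(695020 + 186/140005715) = 1/(97306772039486/140005715) = 140005715/97306772039486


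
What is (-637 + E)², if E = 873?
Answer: 55696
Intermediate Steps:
(-637 + E)² = (-637 + 873)² = 236² = 55696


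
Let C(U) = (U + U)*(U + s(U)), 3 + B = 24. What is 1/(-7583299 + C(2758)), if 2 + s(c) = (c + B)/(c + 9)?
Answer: 2767/21096540263 ≈ 1.3116e-7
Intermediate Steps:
B = 21 (B = -3 + 24 = 21)
s(c) = -2 + (21 + c)/(9 + c) (s(c) = -2 + (c + 21)/(c + 9) = -2 + (21 + c)/(9 + c))
C(U) = 2*U*(U + (3 - U)/(9 + U)) (C(U) = (U + U)*(U + (3 - U)/(9 + U)) = (2*U)*(U + (3 - U)/(9 + U)) = 2*U*(U + (3 - U)/(9 + U)))
1/(-7583299 + C(2758)) = 1/(-7583299 + 2*2758*(3 - 1*2758 + 2758*(9 + 2758))/(9 + 2758)) = 1/(-7583299 + 2*2758*(3 - 2758 + 2758*2767)/2767) = 1/(-7583299 + 2*2758*(1/2767)*(3 - 2758 + 7631386)) = 1/(-7583299 + 2*2758*(1/2767)*7628631) = 1/(-7583299 + 42079528596/2767) = 1/(21096540263/2767) = 2767/21096540263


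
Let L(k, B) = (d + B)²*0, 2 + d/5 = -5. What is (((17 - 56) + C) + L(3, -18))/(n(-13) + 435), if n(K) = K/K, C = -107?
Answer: -73/218 ≈ -0.33486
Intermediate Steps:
d = -35 (d = -10 + 5*(-5) = -10 - 25 = -35)
n(K) = 1
L(k, B) = 0 (L(k, B) = (-35 + B)²*0 = 0)
(((17 - 56) + C) + L(3, -18))/(n(-13) + 435) = (((17 - 56) - 107) + 0)/(1 + 435) = ((-39 - 107) + 0)/436 = (-146 + 0)*(1/436) = -146*1/436 = -73/218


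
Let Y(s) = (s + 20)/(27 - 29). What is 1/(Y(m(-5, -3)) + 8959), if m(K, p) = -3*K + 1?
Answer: 1/8941 ≈ 0.00011184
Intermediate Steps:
m(K, p) = 1 - 3*K
Y(s) = -10 - s/2 (Y(s) = (20 + s)/(-2) = (20 + s)*(-½) = -10 - s/2)
1/(Y(m(-5, -3)) + 8959) = 1/((-10 - (1 - 3*(-5))/2) + 8959) = 1/((-10 - (1 + 15)/2) + 8959) = 1/((-10 - ½*16) + 8959) = 1/((-10 - 8) + 8959) = 1/(-18 + 8959) = 1/8941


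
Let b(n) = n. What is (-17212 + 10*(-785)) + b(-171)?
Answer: -25233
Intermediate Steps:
(-17212 + 10*(-785)) + b(-171) = (-17212 + 10*(-785)) - 171 = (-17212 - 7850) - 171 = -25062 - 171 = -25233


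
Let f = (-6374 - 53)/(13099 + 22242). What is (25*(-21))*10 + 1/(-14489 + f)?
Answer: -2688326459341/512062176 ≈ -5250.0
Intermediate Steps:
f = -6427/35341 ≈ -0.18186
(25*(-21))*10 + 1/(-14489 + f) = (25*(-21))*10 + 1/(-14489 - 6427/35341) = -525*10 + 1/(-512062176/35341) = -5250 - 35341/512062176 = -2688326459341/512062176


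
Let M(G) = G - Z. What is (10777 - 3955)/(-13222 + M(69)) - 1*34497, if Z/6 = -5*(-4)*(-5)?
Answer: -433047663/12553 ≈ -34498.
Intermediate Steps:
Z = -600 (Z = 6*(-5*(-4)*(-5)) = 6*(20*(-5)) = 6*(-100) = -600)
M(G) = 600 + G (M(G) = G - 1*(-600) = G + 600 = 600 + G)
(10777 - 3955)/(-13222 + M(69)) - 1*34497 = (10777 - 3955)/(-13222 + (600 + 69)) - 1*34497 = 6822/(-13222 + 669) - 34497 = 6822/(-12553) - 34497 = 6822*(-1/12553) - 34497 = -6822/12553 - 34497 = -433047663/12553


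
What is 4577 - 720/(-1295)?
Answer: 1185587/259 ≈ 4577.6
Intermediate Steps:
4577 - 720/(-1295) = 4577 - 720*(-1/1295) = 4577 + 144/259 = 1185587/259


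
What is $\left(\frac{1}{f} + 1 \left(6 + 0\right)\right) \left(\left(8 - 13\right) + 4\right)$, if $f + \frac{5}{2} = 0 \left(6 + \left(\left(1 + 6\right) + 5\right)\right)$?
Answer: $- \frac{28}{5} \approx -5.6$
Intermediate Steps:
$f = - \frac{5}{2}$ ($f = - \frac{5}{2} + 0 \left(6 + \left(\left(1 + 6\right) + 5\right)\right) = - \frac{5}{2} + 0 \left(6 + \left(7 + 5\right)\right) = - \frac{5}{2} + 0 \left(6 + 12\right) = - \frac{5}{2} + 0 \cdot 18 = - \frac{5}{2} + 0 = - \frac{5}{2} \approx -2.5$)
$\left(\frac{1}{f} + 1 \left(6 + 0\right)\right) \left(\left(8 - 13\right) + 4\right) = \left(\frac{1}{- \frac{5}{2}} + 1 \left(6 + 0\right)\right) \left(\left(8 - 13\right) + 4\right) = \left(- \frac{2}{5} + 1 \cdot 6\right) \left(-5 + 4\right) = \left(- \frac{2}{5} + 6\right) \left(-1\right) = \frac{28}{5} \left(-1\right) = - \frac{28}{5}$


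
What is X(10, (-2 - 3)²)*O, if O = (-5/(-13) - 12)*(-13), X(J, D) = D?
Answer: 3775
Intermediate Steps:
O = 151 (O = (-5*(-1/13) - 12)*(-13) = (5/13 - 12)*(-13) = -151/13*(-13) = 151)
X(10, (-2 - 3)²)*O = (-2 - 3)²*151 = (-5)²*151 = 25*151 = 3775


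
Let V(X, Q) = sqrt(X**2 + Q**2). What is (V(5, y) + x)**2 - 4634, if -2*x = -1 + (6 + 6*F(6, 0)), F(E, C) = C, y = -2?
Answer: -18395/4 - 5*sqrt(29) ≈ -4625.7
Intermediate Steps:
x = -5/2 (x = -(-1 + (6 + 6*0))/2 = -(-1 + (6 + 0))/2 = -(-1 + 6)/2 = -1/2*5 = -5/2 ≈ -2.5000)
V(X, Q) = sqrt(Q**2 + X**2)
(V(5, y) + x)**2 - 4634 = (sqrt((-2)**2 + 5**2) - 5/2)**2 - 4634 = (sqrt(4 + 25) - 5/2)**2 - 4634 = (sqrt(29) - 5/2)**2 - 4634 = (-5/2 + sqrt(29))**2 - 4634 = -4634 + (-5/2 + sqrt(29))**2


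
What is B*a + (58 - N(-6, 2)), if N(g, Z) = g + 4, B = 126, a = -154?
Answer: -19344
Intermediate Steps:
N(g, Z) = 4 + g
B*a + (58 - N(-6, 2)) = 126*(-154) + (58 - (4 - 6)) = -19404 + (58 - 1*(-2)) = -19404 + (58 + 2) = -19404 + 60 = -19344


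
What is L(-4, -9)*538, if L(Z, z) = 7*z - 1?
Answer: -34432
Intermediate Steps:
L(Z, z) = -1 + 7*z
L(-4, -9)*538 = (-1 + 7*(-9))*538 = (-1 - 63)*538 = -64*538 = -34432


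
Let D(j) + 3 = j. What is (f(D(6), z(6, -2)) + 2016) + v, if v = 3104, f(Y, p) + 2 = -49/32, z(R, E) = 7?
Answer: 163727/32 ≈ 5116.5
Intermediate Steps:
D(j) = -3 + j
f(Y, p) = -113/32 (f(Y, p) = -2 - 49/32 = -113/32)
(f(D(6), z(6, -2)) + 2016) + v = (-113/32 + 2016) + 3104 = 64399/32 + 3104 = 163727/32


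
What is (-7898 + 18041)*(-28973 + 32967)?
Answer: 40511142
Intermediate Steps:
(-7898 + 18041)*(-28973 + 32967) = 10143*3994 = 40511142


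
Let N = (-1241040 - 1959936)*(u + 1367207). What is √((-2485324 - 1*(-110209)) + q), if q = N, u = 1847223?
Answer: I*√10289315658795 ≈ 3.2077e+6*I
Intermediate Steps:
N = -10289313283680 (N = (-1241040 - 1959936)*(1847223 + 1367207) = -3200976*3214430 = -10289313283680)
q = -10289313283680
√((-2485324 - 1*(-110209)) + q) = √((-2485324 - 1*(-110209)) - 10289313283680) = √((-2485324 + 110209) - 10289313283680) = √(-2375115 - 10289313283680) = √(-10289315658795) = I*√10289315658795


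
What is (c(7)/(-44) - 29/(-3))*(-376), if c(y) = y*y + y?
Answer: -104152/33 ≈ -3156.1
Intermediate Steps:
c(y) = y + y² (c(y) = y² + y = y + y²)
(c(7)/(-44) - 29/(-3))*(-376) = ((7*(1 + 7))/(-44) - 29/(-3))*(-376) = ((7*8)*(-1/44) - 29*(-⅓))*(-376) = (56*(-1/44) + 29/3)*(-376) = (-14/11 + 29/3)*(-376) = (277/33)*(-376) = -104152/33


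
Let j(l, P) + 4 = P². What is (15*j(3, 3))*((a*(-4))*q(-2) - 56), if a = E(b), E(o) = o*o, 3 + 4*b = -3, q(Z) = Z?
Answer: -2850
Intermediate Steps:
b = -3/2 (b = -¾ + (¼)*(-3) = -¾ - ¾ = -3/2 ≈ -1.5000)
j(l, P) = -4 + P²
E(o) = o²
a = 9/4 (a = (-3/2)² = 9/4 ≈ 2.2500)
(15*j(3, 3))*((a*(-4))*q(-2) - 56) = (15*(-4 + 3²))*(((9/4)*(-4))*(-2) - 56) = (15*(-4 + 9))*(-9*(-2) - 56) = (15*5)*(18 - 56) = 75*(-38) = -2850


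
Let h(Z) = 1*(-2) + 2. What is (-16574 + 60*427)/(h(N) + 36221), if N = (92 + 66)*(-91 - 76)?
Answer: 9046/36221 ≈ 0.24974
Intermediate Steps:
N = -26386 (N = 158*(-167) = -26386)
h(Z) = 0 (h(Z) = -2 + 2 = 0)
(-16574 + 60*427)/(h(N) + 36221) = (-16574 + 60*427)/(0 + 36221) = (-16574 + 25620)/36221 = 9046*(1/36221) = 9046/36221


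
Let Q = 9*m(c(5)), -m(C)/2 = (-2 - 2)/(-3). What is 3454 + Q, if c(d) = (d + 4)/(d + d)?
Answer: 3430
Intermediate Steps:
c(d) = (4 + d)/(2*d) (c(d) = (4 + d)/((2*d)) = (4 + d)*(1/(2*d)) = (4 + d)/(2*d))
m(C) = -8/3 (m(C) = -2*(-2 - 2)/(-3) = -(-2)*(-4)/3 = -2*4/3 = -8/3)
Q = -24 (Q = 9*(-8/3) = -24)
3454 + Q = 3454 - 24 = 3430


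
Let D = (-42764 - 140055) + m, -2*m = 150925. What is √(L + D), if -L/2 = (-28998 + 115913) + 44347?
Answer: I*√2083222/2 ≈ 721.67*I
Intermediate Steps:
m = -150925/2 (m = -½*150925 = -150925/2 ≈ -75463.)
L = -262524 (L = -2*((-28998 + 115913) + 44347) = -2*(86915 + 44347) = -2*131262 = -262524)
D = -516563/2 (D = (-42764 - 140055) - 150925/2 = -182819 - 150925/2 = -516563/2 ≈ -2.5828e+5)
√(L + D) = √(-262524 - 516563/2) = √(-1041611/2) = I*√2083222/2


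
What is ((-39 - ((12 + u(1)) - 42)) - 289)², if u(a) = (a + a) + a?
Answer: 90601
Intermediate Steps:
u(a) = 3*a (u(a) = 2*a + a = 3*a)
((-39 - ((12 + u(1)) - 42)) - 289)² = ((-39 - ((12 + 3*1) - 42)) - 289)² = ((-39 - ((12 + 3) - 42)) - 289)² = ((-39 - (15 - 42)) - 289)² = ((-39 - 1*(-27)) - 289)² = ((-39 + 27) - 289)² = (-12 - 289)² = (-301)² = 90601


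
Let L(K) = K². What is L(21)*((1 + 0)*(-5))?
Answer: -2205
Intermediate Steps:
L(21)*((1 + 0)*(-5)) = 21²*((1 + 0)*(-5)) = 441*(1*(-5)) = 441*(-5) = -2205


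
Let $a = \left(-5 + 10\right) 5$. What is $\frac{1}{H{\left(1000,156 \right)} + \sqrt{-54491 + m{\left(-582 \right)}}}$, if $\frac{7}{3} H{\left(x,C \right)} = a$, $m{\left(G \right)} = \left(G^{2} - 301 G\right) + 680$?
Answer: $- \frac{35}{1502602} + \frac{49 \sqrt{460095}}{22539030} \approx 0.0014513$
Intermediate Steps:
$m{\left(G \right)} = 680 + G^{2} - 301 G$
$a = 25$ ($a = 5 \cdot 5 = 25$)
$H{\left(x,C \right)} = \frac{75}{7}$ ($H{\left(x,C \right)} = \frac{3}{7} \cdot 25 = \frac{75}{7}$)
$\frac{1}{H{\left(1000,156 \right)} + \sqrt{-54491 + m{\left(-582 \right)}}} = \frac{1}{\frac{75}{7} + \sqrt{-54491 + \left(680 + \left(-582\right)^{2} - -175182\right)}} = \frac{1}{\frac{75}{7} + \sqrt{-54491 + \left(680 + 338724 + 175182\right)}} = \frac{1}{\frac{75}{7} + \sqrt{-54491 + 514586}} = \frac{1}{\frac{75}{7} + \sqrt{460095}}$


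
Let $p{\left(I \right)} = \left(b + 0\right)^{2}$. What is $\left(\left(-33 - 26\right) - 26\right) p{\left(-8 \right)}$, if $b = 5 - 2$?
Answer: $-765$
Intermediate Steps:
$b = 3$ ($b = 5 - 2 = 3$)
$p{\left(I \right)} = 9$ ($p{\left(I \right)} = \left(3 + 0\right)^{2} = 3^{2} = 9$)
$\left(\left(-33 - 26\right) - 26\right) p{\left(-8 \right)} = \left(\left(-33 - 26\right) - 26\right) 9 = \left(-59 - 26\right) 9 = \left(-85\right) 9 = -765$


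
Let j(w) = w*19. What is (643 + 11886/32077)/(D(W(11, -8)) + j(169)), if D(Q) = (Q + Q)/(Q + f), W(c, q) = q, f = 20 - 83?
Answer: 133205017/664859979 ≈ 0.20035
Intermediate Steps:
f = -63
D(Q) = 2*Q/(-63 + Q) (D(Q) = (Q + Q)/(Q - 63) = (2*Q)/(-63 + Q) = 2*Q/(-63 + Q))
j(w) = 19*w
(643 + 11886/32077)/(D(W(11, -8)) + j(169)) = (643 + 11886/32077)/(2*(-8)/(-63 - 8) + 19*169) = (643 + 11886*(1/32077))/(2*(-8)/(-71) + 3211) = (643 + 11886/32077)/(2*(-8)*(-1/71) + 3211) = 20637397/(32077*(16/71 + 3211)) = 20637397/(32077*(227997/71)) = (20637397/32077)*(71/227997) = 133205017/664859979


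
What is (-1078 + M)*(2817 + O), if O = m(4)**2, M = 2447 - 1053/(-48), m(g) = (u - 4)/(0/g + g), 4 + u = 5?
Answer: 1003277655/256 ≈ 3.9191e+6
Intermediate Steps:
u = 1 (u = -4 + 5 = 1)
m(g) = -3/g (m(g) = (1 - 4)/(0/g + g) = -3/(0 + g) = -3/g)
M = 39503/16 (M = 2447 - 1053*(-1)/48 = 2447 - 1*(-351/16) = 2447 + 351/16 = 39503/16 ≈ 2468.9)
O = 9/16 (O = (-3/4)**2 = 9/16 ≈ 0.56250)
(-1078 + M)*(2817 + O) = (-1078 + 39503/16)*(2817 + 9/16) = (22255/16)*(45081/16) = 1003277655/256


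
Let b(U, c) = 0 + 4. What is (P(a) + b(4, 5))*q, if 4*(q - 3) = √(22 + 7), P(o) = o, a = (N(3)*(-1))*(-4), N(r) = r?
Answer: 48 + 4*√29 ≈ 69.541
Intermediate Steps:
b(U, c) = 4
a = 12 (a = (3*(-1))*(-4) = -3*(-4) = 12)
q = 3 + √29/4 (q = 3 + √(22 + 7)/4 = 3 + √29/4 ≈ 4.3463)
(P(a) + b(4, 5))*q = (12 + 4)*(3 + √29/4) = 16*(3 + √29/4) = 48 + 4*√29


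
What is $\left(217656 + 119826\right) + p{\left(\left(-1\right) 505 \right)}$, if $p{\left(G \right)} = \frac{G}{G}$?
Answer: $337483$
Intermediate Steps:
$p{\left(G \right)} = 1$
$\left(217656 + 119826\right) + p{\left(\left(-1\right) 505 \right)} = \left(217656 + 119826\right) + 1 = 337482 + 1 = 337483$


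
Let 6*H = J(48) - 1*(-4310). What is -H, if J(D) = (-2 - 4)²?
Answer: -2173/3 ≈ -724.33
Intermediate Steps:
J(D) = 36 (J(D) = (-6)² = 36)
H = 2173/3 (H = (36 - 1*(-4310))/6 = (36 + 4310)/6 = (⅙)*4346 = 2173/3 ≈ 724.33)
-H = -1*2173/3 = -2173/3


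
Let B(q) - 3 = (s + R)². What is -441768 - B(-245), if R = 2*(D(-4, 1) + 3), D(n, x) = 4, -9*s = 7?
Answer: -35797612/81 ≈ -4.4195e+5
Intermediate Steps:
s = -7/9 (s = -⅑*7 = -7/9 ≈ -0.77778)
R = 14 (R = 2*(4 + 3) = 2*7 = 14)
B(q) = 14404/81 (B(q) = 3 + (-7/9 + 14)² = 3 + (119/9)² = 3 + 14161/81 = 14404/81)
-441768 - B(-245) = -441768 - 1*14404/81 = -441768 - 14404/81 = -35797612/81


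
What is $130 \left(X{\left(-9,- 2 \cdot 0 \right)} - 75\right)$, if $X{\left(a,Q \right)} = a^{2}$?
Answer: $780$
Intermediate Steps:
$130 \left(X{\left(-9,- 2 \cdot 0 \right)} - 75\right) = 130 \left(\left(-9\right)^{2} - 75\right) = 130 \left(81 - 75\right) = 130 \cdot 6 = 780$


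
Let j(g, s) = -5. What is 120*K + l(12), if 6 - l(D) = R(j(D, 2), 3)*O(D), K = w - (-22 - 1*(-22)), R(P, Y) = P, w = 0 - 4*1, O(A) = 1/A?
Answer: -5683/12 ≈ -473.58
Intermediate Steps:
w = -4 (w = 0 - 4 = -4)
K = -4 (K = -4 - (-22 - 1*(-22)) = -4 - (-22 + 22) = -4 - 1*0 = -4 + 0 = -4)
l(D) = 6 + 5/D (l(D) = 6 - (-5)/D = 6 + 5/D)
120*K + l(12) = 120*(-4) + (6 + 5/12) = -480 + (6 + 5*(1/12)) = -480 + (6 + 5/12) = -480 + 77/12 = -5683/12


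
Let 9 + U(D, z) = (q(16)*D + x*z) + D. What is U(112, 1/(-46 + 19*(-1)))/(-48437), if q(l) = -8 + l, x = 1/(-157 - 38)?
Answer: -12662326/613938975 ≈ -0.020625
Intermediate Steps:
x = -1/195 (x = 1/(-195) = -1/195 ≈ -0.0051282)
U(D, z) = -9 + 9*D - z/195 (U(D, z) = -9 + (((-8 + 16)*D - z/195) + D) = -9 + ((8*D - z/195) + D) = -9 + (9*D - z/195) = -9 + 9*D - z/195)
U(112, 1/(-46 + 19*(-1)))/(-48437) = (-9 + 9*112 - 1/(195*(-46 + 19*(-1))))/(-48437) = (-9 + 1008 - 1/(195*(-46 - 19)))*(-1/48437) = (-9 + 1008 - 1/195/(-65))*(-1/48437) = (-9 + 1008 - 1/195*(-1/65))*(-1/48437) = (-9 + 1008 + 1/12675)*(-1/48437) = (12662326/12675)*(-1/48437) = -12662326/613938975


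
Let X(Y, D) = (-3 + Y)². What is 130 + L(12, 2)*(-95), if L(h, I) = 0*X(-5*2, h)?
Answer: 130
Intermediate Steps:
L(h, I) = 0 (L(h, I) = 0*(-3 - 5*2)² = 0*(-3 - 10)² = 0*(-13)² = 0*169 = 0)
130 + L(12, 2)*(-95) = 130 + 0*(-95) = 130 + 0 = 130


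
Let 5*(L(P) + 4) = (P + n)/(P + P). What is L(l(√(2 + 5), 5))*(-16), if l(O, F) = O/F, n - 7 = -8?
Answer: 312/5 + 8*√7/7 ≈ 65.424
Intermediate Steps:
n = -1 (n = 7 - 8 = -1)
L(P) = -4 + (-1 + P)/(10*P) (L(P) = -4 + ((P - 1)/(P + P))/5 = -4 + ((-1 + P)/((2*P)))/5 = -4 + ((-1 + P)*(1/(2*P)))/5 = -4 + ((-1 + P)/(2*P))/5 = -4 + (-1 + P)/(10*P))
L(l(√(2 + 5), 5))*(-16) = ((-1 - 39*√(2 + 5)/5)/(10*((√(2 + 5)/5))))*(-16) = ((-1 - 39*√7/5)/(10*((√7*(⅕)))))*(-16) = ((-1 - 39*√7/5)/(10*((√7/5))))*(-16) = ((5*√7/7)*(-1 - 39*√7/5)/10)*(-16) = (√7*(-1 - 39*√7/5)/14)*(-16) = -8*√7*(-1 - 39*√7/5)/7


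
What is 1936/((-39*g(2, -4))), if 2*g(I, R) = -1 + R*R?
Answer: -3872/585 ≈ -6.6188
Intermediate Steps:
g(I, R) = -½ + R²/2 (g(I, R) = (-1 + R*R)/2 = (-1 + R²)/2 = -½ + R²/2)
1936/((-39*g(2, -4))) = 1936/((-39*(-½ + (½)*(-4)²))) = 1936/((-39*(-½ + (½)*16))) = 1936/((-39*(-½ + 8))) = 1936/((-39*15/2)) = 1936/(-585/2) = 1936*(-2/585) = -3872/585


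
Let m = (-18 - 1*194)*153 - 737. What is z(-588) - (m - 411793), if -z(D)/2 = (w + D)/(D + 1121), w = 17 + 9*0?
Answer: 237168020/533 ≈ 4.4497e+5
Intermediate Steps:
w = 17 (w = 17 + 0 = 17)
m = -33173 (m = (-18 - 194)*153 - 737 = -212*153 - 737 = -32436 - 737 = -33173)
z(D) = -2*(17 + D)/(1121 + D) (z(D) = -2*(17 + D)/(D + 1121) = -2*(17 + D)/(1121 + D))
z(-588) - (m - 411793) = 2*(-17 - 1*(-588))/(1121 - 588) - (-33173 - 411793) = 2*(-17 + 588)/533 - 1*(-444966) = 2*(1/533)*571 + 444966 = 1142/533 + 444966 = 237168020/533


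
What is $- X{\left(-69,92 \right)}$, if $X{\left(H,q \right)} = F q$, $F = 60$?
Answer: $-5520$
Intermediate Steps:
$X{\left(H,q \right)} = 60 q$
$- X{\left(-69,92 \right)} = - 60 \cdot 92 = \left(-1\right) 5520 = -5520$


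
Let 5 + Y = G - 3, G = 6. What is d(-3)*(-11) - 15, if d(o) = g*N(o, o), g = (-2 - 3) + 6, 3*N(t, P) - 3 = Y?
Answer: -56/3 ≈ -18.667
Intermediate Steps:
Y = -2 (Y = -5 + (6 - 3) = -5 + 3 = -2)
N(t, P) = 1/3 (N(t, P) = 1 + (1/3)*(-2) = 1 - 2/3 = 1/3)
g = 1 (g = -5 + 6 = 1)
d(o) = 1/3 (d(o) = 1*(1/3) = 1/3)
d(-3)*(-11) - 15 = (1/3)*(-11) - 15 = -11/3 - 15 = -56/3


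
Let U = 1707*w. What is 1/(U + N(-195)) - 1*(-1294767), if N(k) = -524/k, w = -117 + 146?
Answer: 12499174364298/9653609 ≈ 1.2948e+6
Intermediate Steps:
w = 29
U = 49503 (U = 1707*29 = 49503)
1/(U + N(-195)) - 1*(-1294767) = 1/(49503 - 524/(-195)) - 1*(-1294767) = 1/(49503 - 524*(-1/195)) + 1294767 = 1/(49503 + 524/195) + 1294767 = 1/(9653609/195) + 1294767 = 195/9653609 + 1294767 = 12499174364298/9653609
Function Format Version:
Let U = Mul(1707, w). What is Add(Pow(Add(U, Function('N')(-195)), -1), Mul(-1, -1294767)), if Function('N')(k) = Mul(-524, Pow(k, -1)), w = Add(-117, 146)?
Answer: Rational(12499174364298, 9653609) ≈ 1.2948e+6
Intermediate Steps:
w = 29
U = 49503 (U = Mul(1707, 29) = 49503)
Add(Pow(Add(U, Function('N')(-195)), -1), Mul(-1, -1294767)) = Add(Pow(Add(49503, Mul(-524, Pow(-195, -1))), -1), Mul(-1, -1294767)) = Add(Pow(Add(49503, Mul(-524, Rational(-1, 195))), -1), 1294767) = Add(Pow(Add(49503, Rational(524, 195)), -1), 1294767) = Add(Pow(Rational(9653609, 195), -1), 1294767) = Add(Rational(195, 9653609), 1294767) = Rational(12499174364298, 9653609)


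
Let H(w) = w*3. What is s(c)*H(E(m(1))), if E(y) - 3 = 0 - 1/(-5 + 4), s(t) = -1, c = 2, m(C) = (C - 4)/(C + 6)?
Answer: -12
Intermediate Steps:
m(C) = (-4 + C)/(6 + C)
E(y) = 4 (E(y) = 3 + (0 - 1/(-5 + 4)) = 3 + (0 - 1/(-1)) = 3 + (0 - 1*(-1)) = 3 + (0 + 1) = 3 + 1 = 4)
H(w) = 3*w
s(c)*H(E(m(1))) = -3*4 = -1*12 = -12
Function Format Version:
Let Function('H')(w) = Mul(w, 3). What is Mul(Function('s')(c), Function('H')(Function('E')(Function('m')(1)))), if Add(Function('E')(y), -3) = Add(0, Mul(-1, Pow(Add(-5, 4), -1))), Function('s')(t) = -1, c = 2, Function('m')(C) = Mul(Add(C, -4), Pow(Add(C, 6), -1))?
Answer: -12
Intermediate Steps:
Function('m')(C) = Mul(Pow(Add(6, C), -1), Add(-4, C)) (Function('m')(C) = Mul(Add(-4, C), Pow(Add(6, C), -1)) = Mul(Pow(Add(6, C), -1), Add(-4, C)))
Function('E')(y) = 4 (Function('E')(y) = Add(3, Add(0, Mul(-1, Pow(Add(-5, 4), -1)))) = Add(3, Add(0, Mul(-1, Pow(-1, -1)))) = Add(3, Add(0, Mul(-1, -1))) = Add(3, Add(0, 1)) = Add(3, 1) = 4)
Function('H')(w) = Mul(3, w)
Mul(Function('s')(c), Function('H')(Function('E')(Function('m')(1)))) = Mul(-1, Mul(3, 4)) = Mul(-1, 12) = -12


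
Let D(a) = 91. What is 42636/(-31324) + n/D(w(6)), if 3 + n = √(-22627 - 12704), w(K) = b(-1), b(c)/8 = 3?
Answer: -993462/712621 + I*√35331/91 ≈ -1.3941 + 2.0656*I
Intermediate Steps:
b(c) = 24 (b(c) = 8*3 = 24)
w(K) = 24
n = -3 + I*√35331 (n = -3 + √(-22627 - 12704) = -3 + √(-35331) = -3 + I*√35331 ≈ -3.0 + 187.97*I)
42636/(-31324) + n/D(w(6)) = 42636/(-31324) + (-3 + I*√35331)/91 = 42636*(-1/31324) + (-3 + I*√35331)*(1/91) = -10659/7831 + (-3/91 + I*√35331/91) = -993462/712621 + I*√35331/91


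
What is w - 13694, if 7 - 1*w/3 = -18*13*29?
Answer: 6685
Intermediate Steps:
w = 20379 (w = 21 - 3*(-18*13)*29 = 21 - (-702)*29 = 21 - 3*(-6786) = 21 + 20358 = 20379)
w - 13694 = 20379 - 13694 = 6685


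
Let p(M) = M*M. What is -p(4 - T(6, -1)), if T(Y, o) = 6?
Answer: -4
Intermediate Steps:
p(M) = M²
-p(4 - T(6, -1)) = -(4 - 1*6)² = -(4 - 6)² = -1*(-2)² = -1*4 = -4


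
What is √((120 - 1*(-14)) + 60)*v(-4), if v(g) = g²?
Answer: 16*√194 ≈ 222.85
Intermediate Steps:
√((120 - 1*(-14)) + 60)*v(-4) = √((120 - 1*(-14)) + 60)*(-4)² = √((120 + 14) + 60)*16 = √(134 + 60)*16 = √194*16 = 16*√194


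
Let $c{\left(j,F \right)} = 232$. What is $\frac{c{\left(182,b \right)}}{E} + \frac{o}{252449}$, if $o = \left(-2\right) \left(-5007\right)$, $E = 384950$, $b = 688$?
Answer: $\frac{1956728734}{48590121275} \approx 0.04027$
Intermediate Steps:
$o = 10014$
$\frac{c{\left(182,b \right)}}{E} + \frac{o}{252449} = \frac{232}{384950} + \frac{10014}{252449} = 232 \cdot \frac{1}{384950} + 10014 \cdot \frac{1}{252449} = \frac{116}{192475} + \frac{10014}{252449} = \frac{1956728734}{48590121275}$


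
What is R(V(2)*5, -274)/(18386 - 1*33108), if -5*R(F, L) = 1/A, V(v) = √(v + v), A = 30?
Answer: 1/2208300 ≈ 4.5284e-7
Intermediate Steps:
V(v) = √2*√v (V(v) = √(2*v) = √2*√v)
R(F, L) = -1/150 (R(F, L) = -⅕/30 = -⅕*1/30 = -1/150)
R(V(2)*5, -274)/(18386 - 1*33108) = -1/(150*(18386 - 1*33108)) = -1/(150*(18386 - 33108)) = -1/150/(-14722) = -1/150*(-1/14722) = 1/2208300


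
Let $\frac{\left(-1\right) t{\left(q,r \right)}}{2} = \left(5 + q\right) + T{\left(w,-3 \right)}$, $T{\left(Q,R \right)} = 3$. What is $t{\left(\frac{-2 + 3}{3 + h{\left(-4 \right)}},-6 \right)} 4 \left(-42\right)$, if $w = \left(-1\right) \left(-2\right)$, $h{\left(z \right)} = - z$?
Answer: $2736$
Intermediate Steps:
$w = 2$
$t{\left(q,r \right)} = -16 - 2 q$ ($t{\left(q,r \right)} = - 2 \left(\left(5 + q\right) + 3\right) = - 2 \left(8 + q\right) = -16 - 2 q$)
$t{\left(\frac{-2 + 3}{3 + h{\left(-4 \right)}},-6 \right)} 4 \left(-42\right) = \left(-16 - 2 \frac{-2 + 3}{3 - -4}\right) 4 \left(-42\right) = \left(-16 - 2 \cdot 1 \frac{1}{3 + 4}\right) 4 \left(-42\right) = \left(-16 - 2 \cdot 1 \cdot \frac{1}{7}\right) 4 \left(-42\right) = \left(-16 - \frac{2}{7}\right) 4 \left(-42\right) = \left(- \frac{114}{7}\right) 4 \left(-42\right) = \left(- \frac{456}{7}\right) \left(-42\right) = 2736$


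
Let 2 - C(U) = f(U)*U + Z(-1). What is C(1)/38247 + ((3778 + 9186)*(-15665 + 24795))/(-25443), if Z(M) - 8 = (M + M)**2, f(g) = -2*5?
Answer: -10760120/2313 ≈ -4652.0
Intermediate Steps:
f(g) = -10
Z(M) = 8 + 4*M**2 (Z(M) = 8 + (M + M)**2 = 8 + (2*M)**2 = 8 + 4*M**2)
C(U) = -10 + 10*U (C(U) = 2 - (-10*U + (8 + 4*(-1)**2)) = 2 - (-10*U + (8 + 4*1)) = 2 - (-10*U + (8 + 4)) = 2 - (-10*U + 12) = 2 - (12 - 10*U) = 2 + (-12 + 10*U) = -10 + 10*U)
C(1)/38247 + ((3778 + 9186)*(-15665 + 24795))/(-25443) = (-10 + 10*1)/38247 + ((3778 + 9186)*(-15665 + 24795))/(-25443) = (-10 + 10)*(1/38247) + (12964*9130)*(-1/25443) = 0*(1/38247) + 118361320*(-1/25443) = 0 - 10760120/2313 = -10760120/2313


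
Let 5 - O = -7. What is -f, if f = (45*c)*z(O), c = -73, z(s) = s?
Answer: 39420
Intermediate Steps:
O = 12 (O = 5 - 1*(-7) = 5 + 7 = 12)
f = -39420 (f = (45*(-73))*12 = -3285*12 = -39420)
-f = -1*(-39420) = 39420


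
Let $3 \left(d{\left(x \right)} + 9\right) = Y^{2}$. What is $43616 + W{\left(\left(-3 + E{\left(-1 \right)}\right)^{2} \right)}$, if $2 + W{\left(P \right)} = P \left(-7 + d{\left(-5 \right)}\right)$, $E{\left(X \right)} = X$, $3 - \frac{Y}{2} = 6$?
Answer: $43550$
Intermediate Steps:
$Y = -6$ ($Y = 6 - 12 = -6$)
$d{\left(x \right)} = 3$ ($d{\left(x \right)} = -9 + \frac{\left(-6\right)^{2}}{3} = -9 + \frac{1}{3} \cdot 36 = -9 + 12 = 3$)
$W{\left(P \right)} = -2 - 4 P$ ($W{\left(P \right)} = -2 + P \left(-7 + 3\right) = -2 + P \left(-4\right) = -2 - 4 P$)
$43616 + W{\left(\left(-3 + E{\left(-1 \right)}\right)^{2} \right)} = 43616 - \left(2 + 4 \left(-3 - 1\right)^{2}\right) = 43616 - \left(2 + 4 \left(-4\right)^{2}\right) = 43616 - 66 = 43550$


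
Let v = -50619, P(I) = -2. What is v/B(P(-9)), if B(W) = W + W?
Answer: 50619/4 ≈ 12655.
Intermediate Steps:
B(W) = 2*W
v/B(P(-9)) = -50619/(2*(-2)) = -50619/(-4) = -50619*(-1/4) = 50619/4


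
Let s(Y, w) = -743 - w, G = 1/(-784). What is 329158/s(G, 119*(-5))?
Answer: -164579/74 ≈ -2224.0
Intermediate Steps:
G = -1/784 ≈ -0.0012755
329158/s(G, 119*(-5)) = 329158/(-743 - 119*(-5)) = 329158/(-743 - 1*(-595)) = 329158/(-743 + 595) = 329158/(-148) = 329158*(-1/148) = -164579/74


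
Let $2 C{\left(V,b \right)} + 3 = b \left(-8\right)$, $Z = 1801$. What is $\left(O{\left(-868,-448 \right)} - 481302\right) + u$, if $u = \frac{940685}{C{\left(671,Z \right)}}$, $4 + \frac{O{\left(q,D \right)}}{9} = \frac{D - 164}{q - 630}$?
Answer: $- \frac{5196854334818}{10793839} \approx -4.8147 \cdot 10^{5}$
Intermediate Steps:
$C{\left(V,b \right)} = - \frac{3}{2} - 4 b$ ($C{\left(V,b \right)} = - \frac{3}{2} + \frac{b \left(-8\right)}{2} = - \frac{3}{2} + \frac{\left(-8\right) b}{2} = - \frac{3}{2} - 4 b$)
$O{\left(q,D \right)} = -36 + \frac{9 \left(-164 + D\right)}{-630 + q}$ ($O{\left(q,D \right)} = -36 + 9 \frac{D - 164}{q - 630} = -36 + 9 \frac{-164 + D}{-630 + q} = -36 + \frac{9 \left(-164 + D\right)}{-630 + q}$)
$u = - \frac{1881370}{14411}$ ($u = \frac{940685}{- \frac{3}{2} - 7204} = \frac{940685}{- \frac{14411}{2}} = 940685 \left(- \frac{2}{14411}\right) = - \frac{1881370}{14411} \approx -130.55$)
$\left(O{\left(-868,-448 \right)} - 481302\right) + u = \left(\frac{9 \left(2356 - 448 - -3472\right)}{-630 - 868} - 481302\right) - \frac{1881370}{14411} = \left(\frac{9 \left(2356 - 448 + 3472\right)}{-1498} - 481302\right) - \frac{1881370}{14411} = \left(9 \left(- \frac{1}{1498}\right) 5380 - 481302\right) - \frac{1881370}{14411} = \left(- \frac{24210}{749} - 481302\right) - \frac{1881370}{14411} = - \frac{360519408}{749} - \frac{1881370}{14411} = - \frac{5196854334818}{10793839}$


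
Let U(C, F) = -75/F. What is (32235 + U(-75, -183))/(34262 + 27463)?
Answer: 393272/753045 ≈ 0.52224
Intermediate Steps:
(32235 + U(-75, -183))/(34262 + 27463) = (32235 - 75/(-183))/(34262 + 27463) = (32235 - 75*(-1/183))/61725 = (32235 + 25/61)*(1/61725) = (1966360/61)*(1/61725) = 393272/753045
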